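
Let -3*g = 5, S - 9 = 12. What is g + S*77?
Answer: 4846/3 ≈ 1615.3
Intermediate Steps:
S = 21 (S = 9 + 12 = 21)
g = -5/3 (g = -⅓*5 = -5/3 ≈ -1.6667)
g + S*77 = -5/3 + 21*77 = -5/3 + 1617 = 4846/3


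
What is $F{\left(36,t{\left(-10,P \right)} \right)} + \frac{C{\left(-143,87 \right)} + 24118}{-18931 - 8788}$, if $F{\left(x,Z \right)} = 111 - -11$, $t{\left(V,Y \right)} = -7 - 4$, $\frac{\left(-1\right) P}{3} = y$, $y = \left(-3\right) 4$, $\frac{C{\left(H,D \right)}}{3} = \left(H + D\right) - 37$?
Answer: $\frac{3357879}{27719} \approx 121.14$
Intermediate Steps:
$C{\left(H,D \right)} = -111 + 3 D + 3 H$ ($C{\left(H,D \right)} = 3 \left(\left(H + D\right) - 37\right) = 3 \left(\left(D + H\right) - 37\right) = 3 \left(-37 + D + H\right) = -111 + 3 D + 3 H$)
$y = -12$
$P = 36$ ($P = \left(-3\right) \left(-12\right) = 36$)
$t{\left(V,Y \right)} = -11$
$F{\left(x,Z \right)} = 122$ ($F{\left(x,Z \right)} = 111 + 11 = 122$)
$F{\left(36,t{\left(-10,P \right)} \right)} + \frac{C{\left(-143,87 \right)} + 24118}{-18931 - 8788} = 122 + \frac{\left(-111 + 3 \cdot 87 + 3 \left(-143\right)\right) + 24118}{-18931 - 8788} = 122 + \frac{\left(-111 + 261 - 429\right) + 24118}{-27719} = 122 + \left(-279 + 24118\right) \left(- \frac{1}{27719}\right) = 122 + 23839 \left(- \frac{1}{27719}\right) = 122 - \frac{23839}{27719} = \frac{3357879}{27719}$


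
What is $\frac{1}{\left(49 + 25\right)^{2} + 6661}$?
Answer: $\frac{1}{12137} \approx 8.2393 \cdot 10^{-5}$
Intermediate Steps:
$\frac{1}{\left(49 + 25\right)^{2} + 6661} = \frac{1}{74^{2} + 6661} = \frac{1}{5476 + 6661} = \frac{1}{12137}$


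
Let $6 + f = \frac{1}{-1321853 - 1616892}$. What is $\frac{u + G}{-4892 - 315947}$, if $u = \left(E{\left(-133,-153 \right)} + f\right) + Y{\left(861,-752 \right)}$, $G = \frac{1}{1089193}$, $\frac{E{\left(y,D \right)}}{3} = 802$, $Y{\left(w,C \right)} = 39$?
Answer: $- \frac{7806898719362167}{1026960876436256615} \approx -0.0076019$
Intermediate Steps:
$E{\left(y,D \right)} = 2406$ ($E{\left(y,D \right)} = 3 \cdot 802 = 2406$)
$G = \frac{1}{1089193} \approx 9.1811 \cdot 10^{-7}$
$f = - \frac{17632471}{2938745}$ ($f = -6 + \frac{1}{-1321853 - 1616892} = -6 + \frac{1}{-2938745} = -6 - \frac{1}{2938745} = - \frac{17632471}{2938745} \approx -6.0$)
$u = \frac{7167599054}{2938745}$ ($u = \left(2406 - \frac{17632471}{2938745}\right) + 39 = \frac{7052987999}{2938745} + 39 = \frac{7167599054}{2938745} \approx 2439.0$)
$\frac{u + G}{-4892 - 315947} = \frac{\frac{7167599054}{2938745} + \frac{1}{1089193}}{-4892 - 315947} = \frac{7806898719362167}{3200860482785 \left(-320839\right)} = \frac{7806898719362167}{3200860482785} \left(- \frac{1}{320839}\right) = - \frac{7806898719362167}{1026960876436256615}$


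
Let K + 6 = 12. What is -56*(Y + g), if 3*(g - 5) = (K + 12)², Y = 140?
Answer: -14168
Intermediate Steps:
K = 6 (K = -6 + 12 = 6)
g = 113 (g = 5 + (6 + 12)²/3 = 5 + (⅓)*18² = 5 + (⅓)*324 = 5 + 108 = 113)
-56*(Y + g) = -56*(140 + 113) = -56*253 = -14168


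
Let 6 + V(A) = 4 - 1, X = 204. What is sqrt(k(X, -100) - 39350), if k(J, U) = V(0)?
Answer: I*sqrt(39353) ≈ 198.38*I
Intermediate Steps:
V(A) = -3 (V(A) = -6 + (4 - 1) = -6 + 3 = -3)
k(J, U) = -3
sqrt(k(X, -100) - 39350) = sqrt(-3 - 39350) = sqrt(-39353) = I*sqrt(39353)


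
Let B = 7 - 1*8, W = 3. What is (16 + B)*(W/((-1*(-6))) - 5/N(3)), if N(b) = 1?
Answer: -135/2 ≈ -67.500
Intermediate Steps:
B = -1 (B = 7 - 8 = -1)
(16 + B)*(W/((-1*(-6))) - 5/N(3)) = (16 - 1)*(3/((-1*(-6))) - 5/1) = 15*(3/6 - 5*1) = 15*(3*(⅙) - 5) = 15*(½ - 5) = 15*(-9/2) = -135/2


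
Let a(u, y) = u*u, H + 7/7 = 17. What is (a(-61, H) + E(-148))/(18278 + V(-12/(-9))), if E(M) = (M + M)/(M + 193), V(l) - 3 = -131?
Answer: 167149/816750 ≈ 0.20465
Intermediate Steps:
V(l) = -128 (V(l) = 3 - 131 = -128)
H = 16 (H = -1 + 17 = 16)
E(M) = 2*M/(193 + M) (E(M) = (2*M)/(193 + M) = 2*M/(193 + M))
a(u, y) = u²
(a(-61, H) + E(-148))/(18278 + V(-12/(-9))) = ((-61)² + 2*(-148)/(193 - 148))/(18278 - 128) = (3721 + 2*(-148)/45)/18150 = (3721 + 2*(-148)*(1/45))*(1/18150) = (3721 - 296/45)*(1/18150) = (167149/45)*(1/18150) = 167149/816750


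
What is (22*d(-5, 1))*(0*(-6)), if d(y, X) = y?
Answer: 0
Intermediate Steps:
(22*d(-5, 1))*(0*(-6)) = (22*(-5))*(0*(-6)) = -110*0 = 0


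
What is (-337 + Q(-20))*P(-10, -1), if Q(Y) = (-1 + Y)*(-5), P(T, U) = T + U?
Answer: 2552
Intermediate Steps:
Q(Y) = 5 - 5*Y
(-337 + Q(-20))*P(-10, -1) = (-337 + (5 - 5*(-20)))*(-10 - 1) = (-337 + (5 + 100))*(-11) = (-337 + 105)*(-11) = -232*(-11) = 2552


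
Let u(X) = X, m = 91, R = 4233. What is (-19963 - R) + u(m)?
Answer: -24105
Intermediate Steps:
(-19963 - R) + u(m) = (-19963 - 1*4233) + 91 = (-19963 - 4233) + 91 = -24196 + 91 = -24105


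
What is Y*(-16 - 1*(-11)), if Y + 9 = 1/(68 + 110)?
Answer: 8005/178 ≈ 44.972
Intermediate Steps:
Y = -1601/178 (Y = -9 + 1/(68 + 110) = -9 + 1/178 = -1601/178 ≈ -8.9944)
Y*(-16 - 1*(-11)) = -1601*(-16 - 1*(-11))/178 = -1601*(-16 + 11)/178 = -1601/178*(-5) = 8005/178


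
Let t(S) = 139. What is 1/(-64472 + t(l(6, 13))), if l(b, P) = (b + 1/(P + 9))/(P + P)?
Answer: -1/64333 ≈ -1.5544e-5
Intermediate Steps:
l(b, P) = (b + 1/(9 + P))/(2*P) (l(b, P) = (b + 1/(9 + P))/((2*P)) = (b + 1/(9 + P))*(1/(2*P)) = (b + 1/(9 + P))/(2*P))
1/(-64472 + t(l(6, 13))) = 1/(-64472 + 139) = 1/(-64333) = -1/64333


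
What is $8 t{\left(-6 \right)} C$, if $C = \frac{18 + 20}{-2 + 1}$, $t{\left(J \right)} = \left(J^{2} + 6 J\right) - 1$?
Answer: $304$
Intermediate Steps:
$t{\left(J \right)} = -1 + J^{2} + 6 J$
$C = -38$ ($C = \frac{38}{-1} = 38 \left(-1\right) = -38$)
$8 t{\left(-6 \right)} C = 8 \left(-1 + \left(-6\right)^{2} + 6 \left(-6\right)\right) \left(-38\right) = 8 \left(-1 + 36 - 36\right) \left(-38\right) = 8 \left(-1\right) \left(-38\right) = \left(-8\right) \left(-38\right) = 304$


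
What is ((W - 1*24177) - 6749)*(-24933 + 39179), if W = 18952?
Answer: -170581604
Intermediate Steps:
((W - 1*24177) - 6749)*(-24933 + 39179) = ((18952 - 1*24177) - 6749)*(-24933 + 39179) = ((18952 - 24177) - 6749)*14246 = (-5225 - 6749)*14246 = -11974*14246 = -170581604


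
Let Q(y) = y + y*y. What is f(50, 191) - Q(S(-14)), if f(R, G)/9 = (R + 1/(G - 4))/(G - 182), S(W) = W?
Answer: -24683/187 ≈ -131.99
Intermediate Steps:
f(R, G) = 9*(R + 1/(-4 + G))/(-182 + G) (f(R, G) = 9*((R + 1/(G - 4))/(G - 182)) = 9*((R + 1/(-4 + G))/(-182 + G)) = 9*(R + 1/(-4 + G))/(-182 + G))
Q(y) = y + y**2
f(50, 191) - Q(S(-14)) = 9*(1 - 4*50 + 191*50)/(728 + 191**2 - 186*191) - (-14)*(1 - 14) = 9*(1 - 200 + 9550)/(728 + 36481 - 35526) - (-14)*(-13) = 9*9351/1683 - 1*182 = 9*(1/1683)*9351 - 182 = 9351/187 - 182 = -24683/187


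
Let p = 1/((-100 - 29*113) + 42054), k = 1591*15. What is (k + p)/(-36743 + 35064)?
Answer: -923026606/64938683 ≈ -14.214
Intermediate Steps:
k = 23865
p = 1/38677 (p = 1/((-100 - 3277) + 42054) = 1/(-3377 + 42054) = 1/38677 ≈ 2.5855e-5)
(k + p)/(-36743 + 35064) = (23865 + 1/38677)/(-36743 + 35064) = (923026606/38677)/(-1679) = (923026606/38677)*(-1/1679) = -923026606/64938683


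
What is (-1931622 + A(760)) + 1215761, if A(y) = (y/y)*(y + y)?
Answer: -714341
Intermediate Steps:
A(y) = 2*y (A(y) = 1*(2*y) = 2*y)
(-1931622 + A(760)) + 1215761 = (-1931622 + 2*760) + 1215761 = (-1931622 + 1520) + 1215761 = -1930102 + 1215761 = -714341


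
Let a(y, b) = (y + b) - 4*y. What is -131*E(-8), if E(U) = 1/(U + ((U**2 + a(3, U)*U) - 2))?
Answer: -131/190 ≈ -0.68947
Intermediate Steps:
a(y, b) = b - 3*y (a(y, b) = (b + y) - 4*y = b - 3*y)
E(U) = 1/(-2 + U + U**2 + U*(-9 + U)) (E(U) = 1/(U + ((U**2 + (U - 3*3)*U) - 2)) = 1/(U + ((U**2 + (U - 9)*U) - 2)) = 1/(U + ((U**2 + (-9 + U)*U) - 2)) = 1/(U + ((U**2 + U*(-9 + U)) - 2)) = 1/(U + (-2 + U**2 + U*(-9 + U))) = 1/(-2 + U + U**2 + U*(-9 + U)))
-131*E(-8) = -131/(2*(-1 + (-8)**2 - 4*(-8))) = -131/(2*(-1 + 64 + 32)) = -131/(2*95) = -131*1/190 = -131/190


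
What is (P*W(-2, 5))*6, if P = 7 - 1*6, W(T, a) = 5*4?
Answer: 120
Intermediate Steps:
W(T, a) = 20
P = 1 (P = 7 - 6 = 1)
(P*W(-2, 5))*6 = (1*20)*6 = 20*6 = 120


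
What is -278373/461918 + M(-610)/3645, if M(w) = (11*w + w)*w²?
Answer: -83877355291039/112246074 ≈ -7.4726e+5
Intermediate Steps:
M(w) = 12*w³ (M(w) = (12*w)*w² = 12*w³)
-278373/461918 + M(-610)/3645 = -278373/461918 + (12*(-610)³)/3645 = -278373*1/461918 + (12*(-226981000))*(1/3645) = -278373/461918 - 2723772000*1/3645 = -278373/461918 - 181584800/243 = -83877355291039/112246074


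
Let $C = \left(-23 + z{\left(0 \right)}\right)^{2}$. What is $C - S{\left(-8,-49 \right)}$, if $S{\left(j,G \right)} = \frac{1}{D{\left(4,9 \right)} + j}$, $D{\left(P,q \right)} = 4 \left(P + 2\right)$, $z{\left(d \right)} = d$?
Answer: $\frac{8463}{16} \approx 528.94$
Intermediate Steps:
$C = 529$ ($C = \left(-23 + 0\right)^{2} = \left(-23\right)^{2} = 529$)
$D{\left(P,q \right)} = 8 + 4 P$ ($D{\left(P,q \right)} = 4 \left(2 + P\right) = 8 + 4 P$)
$S{\left(j,G \right)} = \frac{1}{24 + j}$ ($S{\left(j,G \right)} = \frac{1}{\left(8 + 4 \cdot 4\right) + j} = \frac{1}{\left(8 + 16\right) + j} = \frac{1}{24 + j}$)
$C - S{\left(-8,-49 \right)} = 529 - \frac{1}{24 - 8} = 529 - \frac{1}{16} = \frac{8463}{16}$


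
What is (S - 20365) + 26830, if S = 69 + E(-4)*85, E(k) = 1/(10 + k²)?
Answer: 169969/26 ≈ 6537.3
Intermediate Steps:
S = 1879/26 (S = 69 + 85/(10 + (-4)²) = 69 + 85/(10 + 16) = 69 + 85/26 = 1879/26 ≈ 72.269)
(S - 20365) + 26830 = (1879/26 - 20365) + 26830 = -527611/26 + 26830 = 169969/26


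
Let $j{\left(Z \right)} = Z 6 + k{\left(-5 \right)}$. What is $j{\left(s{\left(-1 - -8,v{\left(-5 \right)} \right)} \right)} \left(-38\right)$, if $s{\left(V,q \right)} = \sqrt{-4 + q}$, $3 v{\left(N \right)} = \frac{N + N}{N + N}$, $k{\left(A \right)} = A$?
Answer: $190 - 76 i \sqrt{33} \approx 190.0 - 436.59 i$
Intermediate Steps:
$v{\left(N \right)} = \frac{1}{3}$ ($v{\left(N \right)} = \frac{\left(N + N\right) \frac{1}{N + N}}{3} = \frac{2 N \frac{1}{2 N}}{3} = \frac{1}{3} \cdot 1 = \frac{1}{3}$)
$j{\left(Z \right)} = -5 + 6 Z$ ($j{\left(Z \right)} = Z 6 - 5 = 6 Z - 5 = -5 + 6 Z$)
$j{\left(s{\left(-1 - -8,v{\left(-5 \right)} \right)} \right)} \left(-38\right) = \left(-5 + 6 \sqrt{-4 + \frac{1}{3}}\right) \left(-38\right) = \left(-5 + 6 \sqrt{- \frac{11}{3}}\right) \left(-38\right) = \left(-5 + 6 \frac{i \sqrt{33}}{3}\right) \left(-38\right) = \left(-5 + 2 i \sqrt{33}\right) \left(-38\right) = 190 - 76 i \sqrt{33}$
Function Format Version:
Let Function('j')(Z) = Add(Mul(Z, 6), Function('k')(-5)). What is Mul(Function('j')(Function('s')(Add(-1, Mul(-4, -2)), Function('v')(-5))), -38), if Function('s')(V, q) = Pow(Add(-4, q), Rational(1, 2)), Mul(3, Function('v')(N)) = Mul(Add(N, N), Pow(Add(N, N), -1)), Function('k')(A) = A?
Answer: Add(190, Mul(-76, I, Pow(33, Rational(1, 2)))) ≈ Add(190.00, Mul(-436.59, I))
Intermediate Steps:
Function('v')(N) = Rational(1, 3) (Function('v')(N) = Mul(Rational(1, 3), Mul(Add(N, N), Pow(Add(N, N), -1))) = Mul(Rational(1, 3), Mul(Mul(2, N), Pow(Mul(2, N), -1))) = Mul(Rational(1, 3), Mul(Mul(2, N), Mul(Rational(1, 2), Pow(N, -1)))) = Mul(Rational(1, 3), 1) = Rational(1, 3))
Function('j')(Z) = Add(-5, Mul(6, Z)) (Function('j')(Z) = Add(Mul(Z, 6), -5) = Add(Mul(6, Z), -5) = Add(-5, Mul(6, Z)))
Mul(Function('j')(Function('s')(Add(-1, Mul(-4, -2)), Function('v')(-5))), -38) = Mul(Add(-5, Mul(6, Pow(Add(-4, Rational(1, 3)), Rational(1, 2)))), -38) = Mul(Add(-5, Mul(6, Pow(Rational(-11, 3), Rational(1, 2)))), -38) = Mul(Add(-5, Mul(6, Mul(Rational(1, 3), I, Pow(33, Rational(1, 2))))), -38) = Mul(Add(-5, Mul(2, I, Pow(33, Rational(1, 2)))), -38) = Add(190, Mul(-76, I, Pow(33, Rational(1, 2))))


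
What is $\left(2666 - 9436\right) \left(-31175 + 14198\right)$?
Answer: $114934290$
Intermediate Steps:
$\left(2666 - 9436\right) \left(-31175 + 14198\right) = \left(-6770\right) \left(-16977\right) = 114934290$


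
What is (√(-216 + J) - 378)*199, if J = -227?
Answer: -75222 + 199*I*√443 ≈ -75222.0 + 4188.5*I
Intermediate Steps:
(√(-216 + J) - 378)*199 = (√(-216 - 227) - 378)*199 = (√(-443) - 378)*199 = (I*√443 - 378)*199 = (-378 + I*√443)*199 = -75222 + 199*I*√443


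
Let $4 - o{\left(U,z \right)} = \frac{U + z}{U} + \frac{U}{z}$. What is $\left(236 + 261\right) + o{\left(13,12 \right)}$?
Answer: $\frac{77687}{156} \approx 497.99$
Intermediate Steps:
$o{\left(U,z \right)} = 4 - \frac{U}{z} - \frac{U + z}{U}$ ($o{\left(U,z \right)} = 4 - \left(\frac{U + z}{U} + \frac{U}{z}\right) = 4 - \left(\frac{U}{z} + \frac{U + z}{U}\right) = 4 - \frac{U}{z} - \frac{U + z}{U}$)
$\left(236 + 261\right) + o{\left(13,12 \right)} = \left(236 + 261\right) - \left(-3 + \frac{12}{13} + \frac{13}{12}\right) = 497 - \left(-3 + \frac{12}{13} + \frac{13}{12}\right) = 497 - - \frac{155}{156} = 497 + \frac{155}{156} = \frac{77687}{156}$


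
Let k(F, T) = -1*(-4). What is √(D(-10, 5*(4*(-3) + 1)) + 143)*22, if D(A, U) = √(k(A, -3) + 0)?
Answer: 22*√145 ≈ 264.92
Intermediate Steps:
k(F, T) = 4
D(A, U) = 2 (D(A, U) = √(4 + 0) = √4 = 2)
√(D(-10, 5*(4*(-3) + 1)) + 143)*22 = √(2 + 143)*22 = √145*22 = 22*√145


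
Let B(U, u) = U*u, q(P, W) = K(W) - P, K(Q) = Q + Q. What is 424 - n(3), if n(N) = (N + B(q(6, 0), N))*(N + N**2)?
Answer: 604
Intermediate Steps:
K(Q) = 2*Q
q(P, W) = -P + 2*W (q(P, W) = 2*W - P = -P + 2*W)
n(N) = -5*N*(N + N**2) (n(N) = (N + (-1*6 + 2*0)*N)*(N + N**2) = (N + (-6 + 0)*N)*(N + N**2) = (N - 6*N)*(N + N**2) = (-5*N)*(N + N**2) = -5*N*(N + N**2))
424 - n(3) = 424 - (-5)*3**2*(1 + 3) = 424 - (-5)*9*4 = 424 - 1*(-180) = 424 + 180 = 604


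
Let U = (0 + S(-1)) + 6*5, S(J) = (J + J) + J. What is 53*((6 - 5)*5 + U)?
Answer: 1696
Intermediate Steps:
S(J) = 3*J (S(J) = 2*J + J = 3*J)
U = 27 (U = (0 + 3*(-1)) + 6*5 = (0 - 3) + 30 = -3 + 30 = 27)
53*((6 - 5)*5 + U) = 53*((6 - 5)*5 + 27) = 53*(1*5 + 27) = 53*(5 + 27) = 53*32 = 1696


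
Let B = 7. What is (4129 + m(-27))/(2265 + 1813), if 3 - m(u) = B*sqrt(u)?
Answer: 2066/2039 - 21*I*sqrt(3)/4078 ≈ 1.0132 - 0.0089193*I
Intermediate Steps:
m(u) = 3 - 7*sqrt(u)
(4129 + m(-27))/(2265 + 1813) = (4129 + (3 - 21*I*sqrt(3)))/(2265 + 1813) = (4129 + (3 - 21*I*sqrt(3)))/4078 = (4129 + (3 - 21*I*sqrt(3)))*(1/4078) = (4132 - 21*I*sqrt(3))*(1/4078) = 2066/2039 - 21*I*sqrt(3)/4078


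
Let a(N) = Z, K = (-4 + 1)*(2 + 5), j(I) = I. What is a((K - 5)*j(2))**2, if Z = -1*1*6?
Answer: 36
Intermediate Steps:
K = -21 (K = -3*7 = -21)
Z = -6 (Z = -1*6 = -6)
a(N) = -6
a((K - 5)*j(2))**2 = (-6)**2 = 36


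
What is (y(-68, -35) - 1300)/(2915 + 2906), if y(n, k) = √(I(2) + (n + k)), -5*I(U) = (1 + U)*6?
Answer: -1300/5821 + I*√2665/29105 ≈ -0.22333 + 0.0017737*I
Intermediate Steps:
I(U) = -6/5 - 6*U/5 (I(U) = -(1 + U)*6/5 = -(6 + 6*U)/5 = -6/5 - 6*U/5)
y(n, k) = √(-18/5 + k + n) (y(n, k) = √((-6/5 - 6/5*2) + (n + k)) = √((-6/5 - 12/5) + (k + n)) = √(-18/5 + (k + n)) = √(-18/5 + k + n))
(y(-68, -35) - 1300)/(2915 + 2906) = (√(-90 + 25*(-35) + 25*(-68))/5 - 1300)/(2915 + 2906) = (√(-90 - 875 - 1700)/5 - 1300)/5821 = (√(-2665)/5 - 1300)*(1/5821) = ((I*√2665)/5 - 1300)*(1/5821) = (I*√2665/5 - 1300)*(1/5821) = (-1300 + I*√2665/5)*(1/5821) = -1300/5821 + I*√2665/29105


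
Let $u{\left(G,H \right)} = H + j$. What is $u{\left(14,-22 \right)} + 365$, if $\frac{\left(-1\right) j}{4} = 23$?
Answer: $251$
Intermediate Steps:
$j = -92$ ($j = \left(-4\right) 23 = -92$)
$u{\left(G,H \right)} = -92 + H$ ($u{\left(G,H \right)} = H - 92 = -92 + H$)
$u{\left(14,-22 \right)} + 365 = \left(-92 - 22\right) + 365 = -114 + 365 = 251$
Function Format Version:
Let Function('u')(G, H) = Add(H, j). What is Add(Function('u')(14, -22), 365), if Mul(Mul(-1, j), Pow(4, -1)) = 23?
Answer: 251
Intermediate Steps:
j = -92 (j = Mul(-4, 23) = -92)
Function('u')(G, H) = Add(-92, H) (Function('u')(G, H) = Add(H, -92) = Add(-92, H))
Add(Function('u')(14, -22), 365) = Add(Add(-92, -22), 365) = Add(-114, 365) = 251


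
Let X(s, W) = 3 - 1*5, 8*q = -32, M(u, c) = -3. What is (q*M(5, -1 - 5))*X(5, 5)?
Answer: -24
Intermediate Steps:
q = -4 (q = (⅛)*(-32) = -4)
X(s, W) = -2 (X(s, W) = 3 - 5 = -2)
(q*M(5, -1 - 5))*X(5, 5) = -4*(-3)*(-2) = 12*(-2) = -24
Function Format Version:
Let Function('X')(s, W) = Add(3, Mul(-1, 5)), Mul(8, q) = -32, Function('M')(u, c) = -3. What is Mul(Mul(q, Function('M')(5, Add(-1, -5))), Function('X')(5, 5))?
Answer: -24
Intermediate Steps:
q = -4 (q = Mul(Rational(1, 8), -32) = -4)
Function('X')(s, W) = -2 (Function('X')(s, W) = Add(3, -5) = -2)
Mul(Mul(q, Function('M')(5, Add(-1, -5))), Function('X')(5, 5)) = Mul(Mul(-4, -3), -2) = Mul(12, -2) = -24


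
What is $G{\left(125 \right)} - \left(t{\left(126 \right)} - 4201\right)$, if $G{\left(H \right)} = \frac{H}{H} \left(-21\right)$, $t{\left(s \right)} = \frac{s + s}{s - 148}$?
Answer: $\frac{46106}{11} \approx 4191.5$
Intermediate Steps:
$t{\left(s \right)} = \frac{2 s}{-148 + s}$
$G{\left(H \right)} = -21$ ($G{\left(H \right)} = 1 \left(-21\right) = -21$)
$G{\left(125 \right)} - \left(t{\left(126 \right)} - 4201\right) = -21 - \left(2 \cdot 126 \frac{1}{-148 + 126} - 4201\right) = -21 - \left(2 \cdot 126 \frac{1}{-22} - 4201\right) = -21 - \left(2 \cdot 126 \left(- \frac{1}{22}\right) - 4201\right) = -21 - \left(- \frac{126}{11} - 4201\right) = -21 - - \frac{46337}{11} = -21 + \frac{46337}{11} = \frac{46106}{11}$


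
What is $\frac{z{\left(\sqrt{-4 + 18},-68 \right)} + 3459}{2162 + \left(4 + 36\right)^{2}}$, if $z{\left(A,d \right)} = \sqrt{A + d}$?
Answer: $\frac{1153}{1254} + \frac{\sqrt{-68 + \sqrt{14}}}{3762} \approx 0.91946 + 0.0021308 i$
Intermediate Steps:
$\frac{z{\left(\sqrt{-4 + 18},-68 \right)} + 3459}{2162 + \left(4 + 36\right)^{2}} = \frac{\sqrt{\sqrt{-4 + 18} - 68} + 3459}{2162 + \left(4 + 36\right)^{2}} = \frac{\sqrt{\sqrt{14} - 68} + 3459}{2162 + 40^{2}} = \frac{\sqrt{-68 + \sqrt{14}} + 3459}{2162 + 1600} = \frac{3459 + \sqrt{-68 + \sqrt{14}}}{3762} = \left(3459 + \sqrt{-68 + \sqrt{14}}\right) \frac{1}{3762} = \frac{1153}{1254} + \frac{\sqrt{-68 + \sqrt{14}}}{3762}$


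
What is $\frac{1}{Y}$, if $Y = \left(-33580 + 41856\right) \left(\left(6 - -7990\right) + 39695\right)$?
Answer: $\frac{1}{394690716} \approx 2.5336 \cdot 10^{-9}$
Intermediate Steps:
$Y = 394690716$ ($Y = 8276 \left(\left(6 + 7990\right) + 39695\right) = 8276 \left(7996 + 39695\right) = 8276 \cdot 47691 = 394690716$)
$\frac{1}{Y} = \frac{1}{394690716}$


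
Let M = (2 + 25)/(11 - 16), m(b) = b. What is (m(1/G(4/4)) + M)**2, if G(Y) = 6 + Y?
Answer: 33856/1225 ≈ 27.638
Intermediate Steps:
M = -27/5 (M = 27/(-5) = 27*(-1/5) = -27/5 ≈ -5.4000)
(m(1/G(4/4)) + M)**2 = (1/(6 + 4/4) - 27/5)**2 = (1/(6 + 4*(1/4)) - 27/5)**2 = (1/(6 + 1) - 27/5)**2 = (1/7 - 27/5)**2 = (-184/35)**2 = 33856/1225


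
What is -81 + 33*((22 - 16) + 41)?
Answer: 1470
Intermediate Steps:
-81 + 33*((22 - 16) + 41) = -81 + 33*(6 + 41) = -81 + 33*47 = -81 + 1551 = 1470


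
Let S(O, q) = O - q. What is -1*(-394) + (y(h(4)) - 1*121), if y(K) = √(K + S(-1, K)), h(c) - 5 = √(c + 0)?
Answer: 273 + I ≈ 273.0 + 1.0*I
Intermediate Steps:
h(c) = 5 + √c (h(c) = 5 + √(c + 0) = 5 + √c)
y(K) = I (y(K) = √(K + (-1 - K)) = √(-1) = I)
-1*(-394) + (y(h(4)) - 1*121) = -1*(-394) + (I - 1*121) = 394 + (I - 121) = 394 + (-121 + I) = 273 + I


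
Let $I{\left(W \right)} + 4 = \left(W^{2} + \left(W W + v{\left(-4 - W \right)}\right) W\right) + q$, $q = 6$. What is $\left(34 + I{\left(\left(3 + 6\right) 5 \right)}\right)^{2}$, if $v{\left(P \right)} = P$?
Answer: $8277542361$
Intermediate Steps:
$I{\left(W \right)} = 2 + W^{2} + W \left(-4 + W^{2} - W\right)$ ($I{\left(W \right)} = -4 + \left(\left(W^{2} + \left(W W - \left(4 + W\right)\right) W\right) + 6\right) = -4 + \left(\left(W^{2} + \left(W^{2} - \left(4 + W\right)\right) W\right) + 6\right) = -4 + \left(\left(W^{2} + \left(-4 + W^{2} - W\right) W\right) + 6\right) = -4 + \left(\left(W^{2} + W \left(-4 + W^{2} - W\right)\right) + 6\right) = -4 + \left(6 + W^{2} + W \left(-4 + W^{2} - W\right)\right) = 2 + W^{2} + W \left(-4 + W^{2} - W\right)$)
$\left(34 + I{\left(\left(3 + 6\right) 5 \right)}\right)^{2} = \left(34 + \left(2 + \left(\left(3 + 6\right) 5\right)^{3} - 4 \left(3 + 6\right) 5\right)\right)^{2} = \left(34 + \left(2 + \left(9 \cdot 5\right)^{3} - 4 \cdot 9 \cdot 5\right)\right)^{2} = \left(34 + \left(2 + 45^{3} - 180\right)\right)^{2} = \left(34 + \left(2 + 91125 - 180\right)\right)^{2} = \left(34 + 90947\right)^{2} = 90981^{2} = 8277542361$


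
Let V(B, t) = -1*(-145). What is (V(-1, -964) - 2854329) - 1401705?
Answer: -4255889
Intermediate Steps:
V(B, t) = 145
(V(-1, -964) - 2854329) - 1401705 = (145 - 2854329) - 1401705 = -2854184 - 1401705 = -4255889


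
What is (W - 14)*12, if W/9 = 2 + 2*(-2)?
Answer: -384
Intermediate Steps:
W = -18 (W = 9*(2 + 2*(-2)) = 9*(2 - 4) = 9*(-2) = -18)
(W - 14)*12 = (-18 - 14)*12 = -32*12 = -384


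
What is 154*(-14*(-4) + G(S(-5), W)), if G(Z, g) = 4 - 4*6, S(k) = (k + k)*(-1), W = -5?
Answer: 5544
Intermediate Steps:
S(k) = -2*k (S(k) = (2*k)*(-1) = -2*k)
G(Z, g) = -20 (G(Z, g) = 4 - 24 = -20)
154*(-14*(-4) + G(S(-5), W)) = 154*(-14*(-4) - 20) = 154*(56 - 20) = 154*36 = 5544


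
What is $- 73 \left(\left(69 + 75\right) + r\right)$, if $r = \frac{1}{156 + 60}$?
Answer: $- \frac{2270665}{216} \approx -10512.0$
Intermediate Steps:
$r = \frac{1}{216} \approx 0.0046296$
$- 73 \left(\left(69 + 75\right) + r\right) = - 73 \left(\left(69 + 75\right) + \frac{1}{216}\right) = - 73 \left(144 + \frac{1}{216}\right) = \left(-73\right) \frac{31105}{216} = - \frac{2270665}{216}$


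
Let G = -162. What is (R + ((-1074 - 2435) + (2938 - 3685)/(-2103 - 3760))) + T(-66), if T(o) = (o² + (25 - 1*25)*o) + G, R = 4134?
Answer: 28254544/5863 ≈ 4819.1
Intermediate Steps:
T(o) = -162 + o² (T(o) = (o² + (25 - 1*25)*o) - 162 = (o² + (25 - 25)*o) - 162 = (o² + 0*o) - 162 = (o² + 0) - 162 = o² - 162 = -162 + o²)
(R + ((-1074 - 2435) + (2938 - 3685)/(-2103 - 3760))) + T(-66) = (4134 + ((-1074 - 2435) + (2938 - 3685)/(-2103 - 3760))) + (-162 + (-66)²) = (4134 + (-3509 - 747/(-5863))) + (-162 + 4356) = (4134 + (-3509 - 747*(-1/5863))) + 4194 = (4134 + (-3509 + 747/5863)) + 4194 = (4134 - 20572520/5863) + 4194 = 3665122/5863 + 4194 = 28254544/5863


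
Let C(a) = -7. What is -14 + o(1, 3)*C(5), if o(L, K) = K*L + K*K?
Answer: -98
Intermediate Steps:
o(L, K) = K² + K*L (o(L, K) = K*L + K² = K² + K*L)
-14 + o(1, 3)*C(5) = -14 + (3*(3 + 1))*(-7) = -14 + (3*4)*(-7) = -14 + 12*(-7) = -14 - 84 = -98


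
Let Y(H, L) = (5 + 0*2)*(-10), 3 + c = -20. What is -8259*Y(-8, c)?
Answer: 412950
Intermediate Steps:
c = -23 (c = -3 - 20 = -23)
Y(H, L) = -50 (Y(H, L) = (5 + 0)*(-10) = 5*(-10) = -50)
-8259*Y(-8, c) = -8259*(-50) = 412950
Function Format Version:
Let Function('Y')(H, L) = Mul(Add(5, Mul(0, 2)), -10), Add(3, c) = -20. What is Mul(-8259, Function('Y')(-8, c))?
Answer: 412950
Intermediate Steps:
c = -23 (c = Add(-3, -20) = -23)
Function('Y')(H, L) = -50 (Function('Y')(H, L) = Mul(Add(5, 0), -10) = Mul(5, -10) = -50)
Mul(-8259, Function('Y')(-8, c)) = Mul(-8259, -50) = 412950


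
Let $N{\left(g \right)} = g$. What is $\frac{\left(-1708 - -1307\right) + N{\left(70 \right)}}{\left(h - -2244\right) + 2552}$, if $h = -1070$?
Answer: $- \frac{331}{3726} \approx -0.088835$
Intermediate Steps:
$\frac{\left(-1708 - -1307\right) + N{\left(70 \right)}}{\left(h - -2244\right) + 2552} = \frac{\left(-1708 - -1307\right) + 70}{\left(-1070 - -2244\right) + 2552} = \frac{\left(-1708 + 1307\right) + 70}{\left(-1070 + 2244\right) + 2552} = \frac{-401 + 70}{1174 + 2552} = - \frac{331}{3726}$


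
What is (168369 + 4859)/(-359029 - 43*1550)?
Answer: -173228/425679 ≈ -0.40695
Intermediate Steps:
(168369 + 4859)/(-359029 - 43*1550) = 173228/(-359029 - 66650) = 173228/(-425679) = 173228*(-1/425679) = -173228/425679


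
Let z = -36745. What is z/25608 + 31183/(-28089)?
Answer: -610221523/239767704 ≈ -2.5451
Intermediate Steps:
z/25608 + 31183/(-28089) = -36745/25608 + 31183/(-28089) = -36745*1/25608 + 31183*(-1/28089) = -36745/25608 - 31183/28089 = -610221523/239767704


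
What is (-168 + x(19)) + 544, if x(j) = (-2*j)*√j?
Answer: 376 - 38*√19 ≈ 210.36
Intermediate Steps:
x(j) = -2*j^(3/2)
(-168 + x(19)) + 544 = (-168 - 38*√19) + 544 = 376 - 38*√19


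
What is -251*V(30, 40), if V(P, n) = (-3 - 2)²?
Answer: -6275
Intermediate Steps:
V(P, n) = 25 (V(P, n) = (-5)² = 25)
-251*V(30, 40) = -251*25 = -6275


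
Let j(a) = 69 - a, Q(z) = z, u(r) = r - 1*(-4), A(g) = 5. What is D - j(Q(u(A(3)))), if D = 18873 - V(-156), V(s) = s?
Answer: 18969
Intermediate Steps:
u(r) = 4 + r (u(r) = r + 4 = 4 + r)
D = 19029 (D = 18873 - 1*(-156) = 18873 + 156 = 19029)
D - j(Q(u(A(3)))) = 19029 - (69 - (4 + 5)) = 19029 - (69 - 1*9) = 19029 - (69 - 9) = 19029 - 1*60 = 19029 - 60 = 18969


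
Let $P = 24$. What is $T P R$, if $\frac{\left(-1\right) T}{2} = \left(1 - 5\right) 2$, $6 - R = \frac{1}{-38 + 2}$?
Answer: $\frac{6944}{3} \approx 2314.7$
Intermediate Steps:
$R = \frac{217}{36}$ ($R = 6 - \frac{1}{-38 + 2} = 6 - \frac{1}{-36} = 6 - - \frac{1}{36} = 6 + \frac{1}{36} = \frac{217}{36} \approx 6.0278$)
$T = 16$ ($T = - 2 \left(1 - 5\right) 2 = - 2 \left(\left(-4\right) 2\right) = \left(-2\right) \left(-8\right) = 16$)
$T P R = 16 \cdot 24 \cdot \frac{217}{36} = 384 \cdot \frac{217}{36} = \frac{6944}{3}$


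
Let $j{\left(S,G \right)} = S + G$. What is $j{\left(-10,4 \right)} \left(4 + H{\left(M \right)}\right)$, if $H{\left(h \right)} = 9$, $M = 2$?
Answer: $-78$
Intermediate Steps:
$j{\left(S,G \right)} = G + S$
$j{\left(-10,4 \right)} \left(4 + H{\left(M \right)}\right) = \left(4 - 10\right) \left(4 + 9\right) = \left(-6\right) 13 = -78$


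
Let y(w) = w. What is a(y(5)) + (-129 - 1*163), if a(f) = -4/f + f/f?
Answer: -1459/5 ≈ -291.80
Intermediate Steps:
a(f) = 1 - 4/f (a(f) = -4/f + 1 = 1 - 4/f)
a(y(5)) + (-129 - 1*163) = (-4 + 5)/5 + (-129 - 1*163) = (1/5)*1 + (-129 - 163) = 1/5 - 292 = -1459/5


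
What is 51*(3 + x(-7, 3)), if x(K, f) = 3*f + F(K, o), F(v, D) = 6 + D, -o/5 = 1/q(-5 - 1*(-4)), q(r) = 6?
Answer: 1751/2 ≈ 875.50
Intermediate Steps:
o = -⅚ (o = -5/6 = -5*⅙ = -⅚ ≈ -0.83333)
x(K, f) = 31/6 + 3*f (x(K, f) = 3*f + (6 - ⅚) = 3*f + 31/6 = 31/6 + 3*f)
51*(3 + x(-7, 3)) = 51*(3 + (31/6 + 3*3)) = 51*(3 + (31/6 + 9)) = 51*(3 + 85/6) = 51*(103/6) = 1751/2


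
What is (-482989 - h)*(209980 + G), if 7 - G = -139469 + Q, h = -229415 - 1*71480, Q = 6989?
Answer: -62361185898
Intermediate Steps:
h = -300895 (h = -229415 - 71480 = -300895)
G = 132487 (G = 7 - (-139469 + 6989) = 7 - 1*(-132480) = 7 + 132480 = 132487)
(-482989 - h)*(209980 + G) = (-482989 - 1*(-300895))*(209980 + 132487) = (-482989 + 300895)*342467 = -182094*342467 = -62361185898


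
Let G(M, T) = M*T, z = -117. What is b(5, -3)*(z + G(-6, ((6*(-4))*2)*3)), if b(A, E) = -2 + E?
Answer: -3735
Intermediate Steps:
b(5, -3)*(z + G(-6, ((6*(-4))*2)*3)) = (-2 - 3)*(-117 - 6*(6*(-4))*2*3) = -5*(-117 - 6*(-24*2)*3) = -5*(-117 - (-288)*3) = -5*(-117 - 6*(-144)) = -5*(-117 + 864) = -5*747 = -3735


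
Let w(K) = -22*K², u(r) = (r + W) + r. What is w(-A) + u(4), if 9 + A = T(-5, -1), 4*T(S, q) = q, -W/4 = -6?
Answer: -14803/8 ≈ -1850.4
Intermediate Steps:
W = 24 (W = -4*(-6) = 24)
T(S, q) = q/4
A = -37/4 (A = -9 + (¼)*(-1) = -9 - ¼ = -37/4 ≈ -9.2500)
u(r) = 24 + 2*r (u(r) = (r + 24) + r = (24 + r) + r = 24 + 2*r)
w(-A) + u(4) = -22*(-1*(-37/4))² + (24 + 2*4) = -22*(37/4)² + (24 + 8) = -22*1369/16 + 32 = -15059/8 + 32 = -14803/8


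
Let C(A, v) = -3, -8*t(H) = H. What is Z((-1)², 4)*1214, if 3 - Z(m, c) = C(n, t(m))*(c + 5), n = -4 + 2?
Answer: 36420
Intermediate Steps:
t(H) = -H/8
n = -2
Z(m, c) = 18 + 3*c (Z(m, c) = 3 - (-3)*(c + 5) = 3 - (-3)*(5 + c) = 3 - (-15 - 3*c) = 3 + (15 + 3*c) = 18 + 3*c)
Z((-1)², 4)*1214 = (18 + 3*4)*1214 = (18 + 12)*1214 = 30*1214 = 36420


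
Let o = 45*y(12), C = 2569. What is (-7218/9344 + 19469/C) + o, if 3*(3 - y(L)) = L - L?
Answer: 1702007327/12002368 ≈ 141.81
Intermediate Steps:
y(L) = 3 (y(L) = 3 - (L - L)/3 = 3 - ⅓*0 = 3 + 0 = 3)
o = 135 (o = 45*3 = 135)
(-7218/9344 + 19469/C) + o = (-7218/9344 + 19469/2569) + 135 = (-7218*1/9344 + 19469*(1/2569)) + 135 = (-3609/4672 + 19469/2569) + 135 = 81687647/12002368 + 135 = 1702007327/12002368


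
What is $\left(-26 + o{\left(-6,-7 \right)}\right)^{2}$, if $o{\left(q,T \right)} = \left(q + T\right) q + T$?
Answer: $2025$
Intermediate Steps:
$o{\left(q,T \right)} = T + q \left(T + q\right)$ ($o{\left(q,T \right)} = \left(T + q\right) q + T = q \left(T + q\right) + T = T + q \left(T + q\right)$)
$\left(-26 + o{\left(-6,-7 \right)}\right)^{2} = \left(-26 - \left(-35 - 36\right)\right)^{2} = \left(-26 + \left(-7 + 36 + 42\right)\right)^{2} = \left(-26 + 71\right)^{2} = 45^{2} = 2025$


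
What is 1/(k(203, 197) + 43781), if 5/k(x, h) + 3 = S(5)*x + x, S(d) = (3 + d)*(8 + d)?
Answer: 21312/933060677 ≈ 2.2841e-5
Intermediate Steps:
k(x, h) = 5/(-3 + 105*x) (k(x, h) = 5/(-3 + ((24 + 5² + 11*5)*x + x)) = 5/(-3 + ((24 + 25 + 55)*x + x)) = 5/(-3 + (104*x + x)) = 5/(-3 + 105*x))
1/(k(203, 197) + 43781) = 1/(5/(3*(-1 + 35*203)) + 43781) = 1/(5/(3*(-1 + 7105)) + 43781) = 1/((5/3)/7104 + 43781) = 1/((5/3)*(1/7104) + 43781) = 1/(5/21312 + 43781) = 1/(933060677/21312) = 21312/933060677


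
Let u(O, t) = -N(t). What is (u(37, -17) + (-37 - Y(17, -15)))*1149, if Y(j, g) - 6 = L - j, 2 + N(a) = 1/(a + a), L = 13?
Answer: -1444293/34 ≈ -42479.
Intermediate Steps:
N(a) = -2 + 1/(2*a) (N(a) = -2 + 1/(a + a) = -2 + 1/(2*a))
Y(j, g) = 19 - j (Y(j, g) = 6 + (13 - j) = 19 - j)
u(O, t) = 2 - 1/(2*t) (u(O, t) = -(-2 + 1/(2*t)) = 2 - 1/(2*t))
(u(37, -17) + (-37 - Y(17, -15)))*1149 = ((2 - 1/2/(-17)) + (-37 - (19 - 1*17)))*1149 = ((2 - 1/2*(-1/17)) + (-37 - (19 - 17)))*1149 = ((2 + 1/34) + (-37 - 1*2))*1149 = (69/34 + (-37 - 2))*1149 = (69/34 - 39)*1149 = -1257/34*1149 = -1444293/34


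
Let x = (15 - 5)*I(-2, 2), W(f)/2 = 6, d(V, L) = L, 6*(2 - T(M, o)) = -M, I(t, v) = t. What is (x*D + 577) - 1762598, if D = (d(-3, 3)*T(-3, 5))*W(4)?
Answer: -1763101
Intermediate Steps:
T(M, o) = 2 + M/6 (T(M, o) = 2 - (-1)*M/6 = 2 + M/6)
W(f) = 12 (W(f) = 2*6 = 12)
x = -20 (x = (15 - 5)*(-2) = 10*(-2) = -20)
D = 54 (D = (3*(2 + (1/6)*(-3)))*12 = (3*(2 - 1/2))*12 = (3*(3/2))*12 = (9/2)*12 = 54)
(x*D + 577) - 1762598 = (-20*54 + 577) - 1762598 = (-1080 + 577) - 1762598 = -503 - 1762598 = -1763101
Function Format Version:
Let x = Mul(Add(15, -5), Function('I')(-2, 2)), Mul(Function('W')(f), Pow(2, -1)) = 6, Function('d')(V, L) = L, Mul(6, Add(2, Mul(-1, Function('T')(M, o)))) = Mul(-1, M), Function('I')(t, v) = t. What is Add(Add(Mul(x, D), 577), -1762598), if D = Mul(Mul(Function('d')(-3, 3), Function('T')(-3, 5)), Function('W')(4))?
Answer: -1763101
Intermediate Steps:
Function('T')(M, o) = Add(2, Mul(Rational(1, 6), M)) (Function('T')(M, o) = Add(2, Mul(Rational(-1, 6), Mul(-1, M))) = Add(2, Mul(Rational(1, 6), M)))
Function('W')(f) = 12 (Function('W')(f) = Mul(2, 6) = 12)
x = -20 (x = Mul(Add(15, -5), -2) = Mul(10, -2) = -20)
D = 54 (D = Mul(Mul(3, Add(2, Mul(Rational(1, 6), -3))), 12) = Mul(Mul(3, Add(2, Rational(-1, 2))), 12) = Mul(Mul(3, Rational(3, 2)), 12) = Mul(Rational(9, 2), 12) = 54)
Add(Add(Mul(x, D), 577), -1762598) = Add(Add(Mul(-20, 54), 577), -1762598) = Add(Add(-1080, 577), -1762598) = Add(-503, -1762598) = -1763101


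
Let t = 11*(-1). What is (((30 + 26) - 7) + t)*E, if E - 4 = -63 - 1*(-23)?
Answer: -1368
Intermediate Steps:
E = -36 (E = 4 + (-63 - 1*(-23)) = 4 + (-63 + 23) = 4 - 40 = -36)
t = -11
(((30 + 26) - 7) + t)*E = (((30 + 26) - 7) - 11)*(-36) = ((56 - 7) - 11)*(-36) = (49 - 11)*(-36) = 38*(-36) = -1368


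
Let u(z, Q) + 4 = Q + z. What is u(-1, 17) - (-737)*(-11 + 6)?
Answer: -3673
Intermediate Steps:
u(z, Q) = -4 + Q + z (u(z, Q) = -4 + (Q + z) = -4 + Q + z)
u(-1, 17) - (-737)*(-11 + 6) = (-4 + 17 - 1) - (-737)*(-11 + 6) = 12 - (-737)*(-5) = 12 - 67*55 = 12 - 3685 = -3673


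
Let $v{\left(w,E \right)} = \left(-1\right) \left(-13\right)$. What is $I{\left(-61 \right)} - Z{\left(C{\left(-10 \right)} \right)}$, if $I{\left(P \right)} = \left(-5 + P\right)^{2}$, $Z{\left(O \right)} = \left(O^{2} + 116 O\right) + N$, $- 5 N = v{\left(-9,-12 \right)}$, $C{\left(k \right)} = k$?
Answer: $\frac{27093}{5} \approx 5418.6$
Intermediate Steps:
$v{\left(w,E \right)} = 13$
$N = - \frac{13}{5}$ ($N = \left(- \frac{1}{5}\right) 13 = - \frac{13}{5} \approx -2.6$)
$Z{\left(O \right)} = - \frac{13}{5} + O^{2} + 116 O$ ($Z{\left(O \right)} = \left(O^{2} + 116 O\right) - \frac{13}{5} = - \frac{13}{5} + O^{2} + 116 O$)
$I{\left(-61 \right)} - Z{\left(C{\left(-10 \right)} \right)} = \left(-5 - 61\right)^{2} - \left(- \frac{13}{5} + \left(-10\right)^{2} + 116 \left(-10\right)\right) = \left(-66\right)^{2} - \left(- \frac{13}{5} + 100 - 1160\right) = 4356 - - \frac{5313}{5} = 4356 + \frac{5313}{5} = \frac{27093}{5}$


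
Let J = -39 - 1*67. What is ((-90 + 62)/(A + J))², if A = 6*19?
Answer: 49/4 ≈ 12.250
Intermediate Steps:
J = -106 (J = -39 - 67 = -106)
A = 114
((-90 + 62)/(A + J))² = ((-90 + 62)/(114 - 106))² = (-28/8)² = (-28*⅛)² = (-7/2)² = 49/4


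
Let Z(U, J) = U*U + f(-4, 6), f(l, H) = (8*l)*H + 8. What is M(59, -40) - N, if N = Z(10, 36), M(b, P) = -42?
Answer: 42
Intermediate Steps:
f(l, H) = 8 + 8*H*l (f(l, H) = 8*H*l + 8 = 8 + 8*H*l)
Z(U, J) = -184 + U**2 (Z(U, J) = U*U + (8 + 8*6*(-4)) = U**2 + (8 - 192) = U**2 - 184 = -184 + U**2)
N = -84 (N = -184 + 10**2 = -184 + 100 = -84)
M(59, -40) - N = -42 - 1*(-84) = -42 + 84 = 42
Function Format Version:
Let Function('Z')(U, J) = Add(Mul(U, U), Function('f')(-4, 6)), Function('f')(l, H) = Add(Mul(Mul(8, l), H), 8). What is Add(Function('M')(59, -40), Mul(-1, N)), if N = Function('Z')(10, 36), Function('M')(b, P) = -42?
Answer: 42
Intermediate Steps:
Function('f')(l, H) = Add(8, Mul(8, H, l)) (Function('f')(l, H) = Add(Mul(8, H, l), 8) = Add(8, Mul(8, H, l)))
Function('Z')(U, J) = Add(-184, Pow(U, 2)) (Function('Z')(U, J) = Add(Mul(U, U), Add(8, Mul(8, 6, -4))) = Add(Pow(U, 2), Add(8, -192)) = Add(Pow(U, 2), -184) = Add(-184, Pow(U, 2)))
N = -84 (N = Add(-184, Pow(10, 2)) = Add(-184, 100) = -84)
Add(Function('M')(59, -40), Mul(-1, N)) = Add(-42, Mul(-1, -84)) = Add(-42, 84) = 42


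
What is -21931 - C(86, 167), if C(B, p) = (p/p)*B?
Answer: -22017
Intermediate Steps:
C(B, p) = B (C(B, p) = 1*B = B)
-21931 - C(86, 167) = -21931 - 1*86 = -21931 - 86 = -22017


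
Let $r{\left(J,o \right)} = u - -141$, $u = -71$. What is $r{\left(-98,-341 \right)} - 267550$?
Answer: $-267480$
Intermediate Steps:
$r{\left(J,o \right)} = 70$ ($r{\left(J,o \right)} = -71 - -141 = -71 + 141 = 70$)
$r{\left(-98,-341 \right)} - 267550 = 70 - 267550 = -267480$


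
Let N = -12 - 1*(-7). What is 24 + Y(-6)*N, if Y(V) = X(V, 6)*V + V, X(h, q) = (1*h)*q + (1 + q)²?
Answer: 444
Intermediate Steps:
X(h, q) = (1 + q)² + h*q (X(h, q) = h*q + (1 + q)² = (1 + q)² + h*q)
Y(V) = V + V*(49 + 6*V) (Y(V) = ((1 + 6)² + V*6)*V + V = (7² + 6*V)*V + V = (49 + 6*V)*V + V = V*(49 + 6*V) + V = V + V*(49 + 6*V))
N = -5 (N = -12 + 7 = -5)
24 + Y(-6)*N = 24 + (2*(-6)*(25 + 3*(-6)))*(-5) = 24 + (2*(-6)*(25 - 18))*(-5) = 24 + (2*(-6)*7)*(-5) = 24 - 84*(-5) = 24 + 420 = 444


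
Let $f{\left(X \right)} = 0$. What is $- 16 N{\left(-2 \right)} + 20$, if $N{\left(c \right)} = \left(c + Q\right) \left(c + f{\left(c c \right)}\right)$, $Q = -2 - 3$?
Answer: $-204$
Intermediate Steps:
$Q = -5$
$N{\left(c \right)} = c \left(-5 + c\right)$ ($N{\left(c \right)} = \left(c - 5\right) \left(c + 0\right) = \left(-5 + c\right) c = c \left(-5 + c\right)$)
$- 16 N{\left(-2 \right)} + 20 = - 16 \left(- 2 \left(-5 - 2\right)\right) + 20 = - 16 \left(\left(-2\right) \left(-7\right)\right) + 20 = \left(-16\right) 14 + 20 = -224 + 20 = -204$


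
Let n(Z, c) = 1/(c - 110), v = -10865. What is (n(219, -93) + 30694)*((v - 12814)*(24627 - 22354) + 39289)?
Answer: -335115958831718/203 ≈ -1.6508e+12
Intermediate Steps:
n(Z, c) = 1/(-110 + c)
(n(219, -93) + 30694)*((v - 12814)*(24627 - 22354) + 39289) = (1/(-110 - 93) + 30694)*((-10865 - 12814)*(24627 - 22354) + 39289) = (1/(-203) + 30694)*(-23679*2273 + 39289) = (-1/203 + 30694)*(-53822367 + 39289) = (6230881/203)*(-53783078) = -335115958831718/203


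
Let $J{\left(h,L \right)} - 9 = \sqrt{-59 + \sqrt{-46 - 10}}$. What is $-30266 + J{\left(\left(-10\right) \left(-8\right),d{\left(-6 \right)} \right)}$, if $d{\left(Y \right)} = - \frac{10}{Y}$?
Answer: $-30257 + \sqrt{-59 + 2 i \sqrt{14}} \approx -30257.0 + 7.6965 i$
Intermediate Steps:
$J{\left(h,L \right)} = 9 + \sqrt{-59 + 2 i \sqrt{14}}$ ($J{\left(h,L \right)} = 9 + \sqrt{-59 + \sqrt{-46 - 10}} = 9 + \sqrt{-59 + \sqrt{-56}} = 9 + \sqrt{-59 + 2 i \sqrt{14}}$)
$-30266 + J{\left(\left(-10\right) \left(-8\right),d{\left(-6 \right)} \right)} = -30266 + \left(9 + \sqrt{-59 + 2 i \sqrt{14}}\right) = -30257 + \sqrt{-59 + 2 i \sqrt{14}}$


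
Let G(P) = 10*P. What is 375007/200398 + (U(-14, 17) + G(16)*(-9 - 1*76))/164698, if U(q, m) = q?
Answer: 29517342257/16502574902 ≈ 1.7887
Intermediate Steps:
375007/200398 + (U(-14, 17) + G(16)*(-9 - 1*76))/164698 = 375007/200398 + (-14 + (10*16)*(-9 - 1*76))/164698 = 375007*(1/200398) + (-14 + 160*(-9 - 76))*(1/164698) = 375007/200398 + (-14 + 160*(-85))*(1/164698) = 375007/200398 + (-14 - 13600)*(1/164698) = 375007/200398 - 13614*1/164698 = 375007/200398 - 6807/82349 = 29517342257/16502574902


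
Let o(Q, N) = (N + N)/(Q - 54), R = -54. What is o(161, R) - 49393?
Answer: -5285159/107 ≈ -49394.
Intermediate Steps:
o(Q, N) = 2*N/(-54 + Q) (o(Q, N) = (2*N)/(-54 + Q) = 2*N/(-54 + Q))
o(161, R) - 49393 = 2*(-54)/(-54 + 161) - 49393 = 2*(-54)/107 - 49393 = 2*(-54)*(1/107) - 49393 = -108/107 - 49393 = -5285159/107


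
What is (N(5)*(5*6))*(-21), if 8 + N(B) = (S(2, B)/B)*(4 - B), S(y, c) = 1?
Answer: 5166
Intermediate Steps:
N(B) = -8 + (4 - B)/B (N(B) = -8 + (1/B)*(4 - B) = -8 + (4 - B)/B)
(N(5)*(5*6))*(-21) = ((-9 + 4/5)*(5*6))*(-21) = ((-9 + 4*(⅕))*30)*(-21) = ((-9 + ⅘)*30)*(-21) = -41/5*30*(-21) = -246*(-21) = 5166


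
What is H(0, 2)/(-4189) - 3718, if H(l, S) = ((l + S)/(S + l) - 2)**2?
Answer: -15574703/4189 ≈ -3718.0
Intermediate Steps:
H(l, S) = 1 (H(l, S) = ((S + l)/(S + l) - 2)**2 = (1 - 2)**2 = (-1)**2 = 1)
H(0, 2)/(-4189) - 3718 = 1/(-4189) - 3718 = 1*(-1/4189) - 3718 = -1/4189 - 3718 = -15574703/4189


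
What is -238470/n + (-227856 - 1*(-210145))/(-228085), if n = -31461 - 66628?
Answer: 56128684229/22372629565 ≈ 2.5088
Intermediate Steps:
n = -98089
-238470/n + (-227856 - 1*(-210145))/(-228085) = -238470/(-98089) + (-227856 - 1*(-210145))/(-228085) = -238470*(-1/98089) + (-227856 + 210145)*(-1/228085) = 238470/98089 - 17711*(-1/228085) = 238470/98089 + 17711/228085 = 56128684229/22372629565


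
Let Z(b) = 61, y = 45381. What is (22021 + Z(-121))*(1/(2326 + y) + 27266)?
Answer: 28723803269166/47707 ≈ 6.0209e+8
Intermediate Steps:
(22021 + Z(-121))*(1/(2326 + y) + 27266) = (22021 + 61)*(1/(2326 + 45381) + 27266) = 22082*(1/47707 + 27266) = 22082*(1300779063/47707) = 28723803269166/47707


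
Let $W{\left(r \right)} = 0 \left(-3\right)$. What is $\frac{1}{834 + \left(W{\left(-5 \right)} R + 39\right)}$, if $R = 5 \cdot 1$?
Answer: $\frac{1}{873} \approx 0.0011455$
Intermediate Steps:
$R = 5$
$W{\left(r \right)} = 0$
$\frac{1}{834 + \left(W{\left(-5 \right)} R + 39\right)} = \frac{1}{834 + \left(0 \cdot 5 + 39\right)} = \frac{1}{834 + \left(0 + 39\right)} = \frac{1}{834 + 39} = \frac{1}{873}$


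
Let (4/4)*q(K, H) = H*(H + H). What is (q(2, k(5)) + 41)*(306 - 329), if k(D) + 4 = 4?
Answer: -943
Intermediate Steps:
k(D) = 0 (k(D) = -4 + 4 = 0)
q(K, H) = 2*H**2 (q(K, H) = H*(H + H) = H*(2*H) = 2*H**2)
(q(2, k(5)) + 41)*(306 - 329) = (2*0**2 + 41)*(306 - 329) = (2*0 + 41)*(-23) = (0 + 41)*(-23) = 41*(-23) = -943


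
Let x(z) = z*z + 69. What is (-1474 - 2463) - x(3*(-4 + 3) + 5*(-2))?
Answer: -4175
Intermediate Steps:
x(z) = 69 + z² (x(z) = z² + 69 = 69 + z²)
(-1474 - 2463) - x(3*(-4 + 3) + 5*(-2)) = (-1474 - 2463) - (69 + (3*(-4 + 3) + 5*(-2))²) = -3937 - (69 + (3*(-1) - 10)²) = -3937 - (69 + (-3 - 10)²) = -3937 - (69 + (-13)²) = -3937 - (69 + 169) = -3937 - 1*238 = -3937 - 238 = -4175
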